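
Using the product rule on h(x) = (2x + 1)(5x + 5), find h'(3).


Let u(x) = 2x + 1 and v(x) = 5x + 5
u'(x) = 2
v'(x) = 5
Product rule: h'(x) = u'(x)*v(x) + u(x)*v'(x)
= 2 * (5x + 5) + (2x + 1) * 5
At x = 3:
u(3) = 2 * 3 + 1 = 7
v(3) = 5 * 3 + 5 = 20
h'(3) = 2 * 20 + 7 * 5
= 40 + 35
= 75

75


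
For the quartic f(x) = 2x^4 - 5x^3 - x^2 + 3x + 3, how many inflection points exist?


Inflection points occur where f''(x) = 0 and concavity changes.
f(x) = 2x^4 - 5x^3 - x^2 + 3x + 3
f'(x) = 8x^3 - 15x^2 - 2x + 3
f''(x) = 24x^2 - 30x - 2
This is a quadratic in x. Use the discriminant to count real roots.
Discriminant = (-30)^2 - 4 * 24 * (-2)
= 900 - (-192)
= 1092
Since discriminant > 0, f''(x) = 0 has 2 distinct real solutions.
A quadratic with two distinct real roots changes sign at each root, so concavity changes at both.
Number of inflection points: 2

2


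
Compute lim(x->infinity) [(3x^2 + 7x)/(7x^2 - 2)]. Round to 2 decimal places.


For limits at infinity with equal-degree polynomials,
we compare leading coefficients.
Numerator leading term: 3x^2
Denominator leading term: 7x^2
Divide both by x^2:
lim = (3 + 7/x) / (7 - 2/x^2)
As x -> infinity, the 1/x and 1/x^2 terms vanish:
= 3/7 ≈ 0.43

0.43


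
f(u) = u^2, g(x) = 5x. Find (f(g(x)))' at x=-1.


Using the chain rule: (f(g(x)))' = f'(g(x)) * g'(x)
First, find g(-1):
g(-1) = 5 * (-1) + 0 = -5
Next, f'(u) = 2u
And g'(x) = 5
So f'(g(-1)) * g'(-1)
= 2 * (-5) * 5
= -50

-50


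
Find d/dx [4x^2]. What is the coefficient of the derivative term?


We apply the power rule: d/dx [ax^n] = a*n * x^(n-1)
d/dx [4x^2]
= 4 * 2 * x^(2-1)
= 8x
The coefficient is 8

8


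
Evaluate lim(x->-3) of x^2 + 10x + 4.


Since polynomials are continuous, we use direct substitution.
lim(x->-3) of x^2 + 10x + 4
= 1 * (-3)^2 + 10 * (-3) + 4
= 9 - 30 + 4
= -17

-17


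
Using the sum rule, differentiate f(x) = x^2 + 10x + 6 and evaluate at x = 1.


Differentiate term by term using power and sum rules:
f(x) = x^2 + 10x + 6
f'(x) = 2x + 10
Substitute x = 1:
f'(1) = 2 * 1 + 10
= 2 + 10
= 12

12


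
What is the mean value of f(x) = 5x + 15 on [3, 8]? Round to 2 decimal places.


Average value = 1/(b-a) * integral from a to b of f(x) dx
First compute the integral of 5x + 15:
F(x) = (5/2)x^2 + 15x
F(8) = 5/2 * 64 + 15 * 8 = 280
F(3) = 5/2 * 9 + 15 * 3 = 135/2
Integral = 280 - 135/2 = 425/2
Average = (425/2) / (8 - 3) = (425/2) / 5
= 85/2 = 42.50

42.50


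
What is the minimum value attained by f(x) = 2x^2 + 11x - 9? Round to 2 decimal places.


For a quadratic f(x) = ax^2 + bx + c with a > 0, the minimum is at the vertex.
Vertex x-coordinate: x = -b/(2a)
x = -(11) / (2 * 2)
x = -11/4
Substitute back to find the minimum value:
f(-11/4) = 2 * (-11/4)^2 + 11 * (-11/4) - 9
= 121/8 - 121/4 - 9
= -193/8 ≈ -24.13

-24.13


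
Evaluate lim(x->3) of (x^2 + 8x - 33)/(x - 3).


Direct substitution gives 0/0, so we factor the numerator.
Factor: (x^2 + 8x - 33) = (x - 3)(x + 11)
Cancel the common factor (x - 3):
(x^2 + 8x - 33)/(x - 3) = (x + 11)
Now substitute x = 3:
= (3) - (-11) = 14

14


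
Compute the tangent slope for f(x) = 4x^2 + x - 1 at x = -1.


The slope of the tangent line equals f'(x) at the point.
f(x) = 4x^2 + x - 1
f'(x) = 8x + 1
At x = -1:
f'(-1) = 8 * (-1) + 1
= -8 + 1
= -7

-7


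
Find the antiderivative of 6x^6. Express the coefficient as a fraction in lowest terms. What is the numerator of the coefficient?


Apply the power rule for integration:
integral of ax^n dx = a/(n+1) * x^(n+1) + C
integral of 6x^6 dx
= 6/7 * x^7 + C
The coefficient in lowest terms is 6/7, and its numerator is 6

6


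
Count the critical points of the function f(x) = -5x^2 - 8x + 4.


Find where f'(x) = 0:
f'(x) = -10x - 8
Set f'(x) = 0:
-10x - 8 = 0
x = 8 / (-10) = -4/5
This is a linear equation in x, so there is exactly one solution.
Number of critical points: 1

1


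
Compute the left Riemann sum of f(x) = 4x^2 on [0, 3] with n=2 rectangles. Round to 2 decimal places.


Left Riemann sum uses left endpoints of each subinterval.
Interval: [0, 3], n = 2
dx = (3 - 0) / 2 = 3/2
Left endpoints: [0, 3/2]
f values: [0, 9]
Sum = dx * (sum of f values)
= 3/2 * 9
= 27/2 = 13.50

13.50


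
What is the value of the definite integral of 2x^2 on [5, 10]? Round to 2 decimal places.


Find the antiderivative of 2x^2:
F(x) = 2/3 * x^3
Apply the Fundamental Theorem of Calculus:
F(10) - F(5)
= 2/3 * 10^3 - 2/3 * 5^3
= 2/3 * (1000 - 125)
= 2/3 * 875
= 1750/3 ≈ 583.33

583.33


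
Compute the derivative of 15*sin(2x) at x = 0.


Apply the chain rule to differentiate 15*sin(2x):
d/dx [15*sin(2x)]
= 15 * cos(2x) * d/dx(2x)
= 15 * 2 * cos(2x)
= 30 * cos(2x)
Evaluate at x = 0:
= 30 * cos(0)
= 30 * 1
= 30

30


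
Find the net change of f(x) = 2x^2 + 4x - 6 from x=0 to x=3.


Net change = f(b) - f(a)
f(x) = 2x^2 + 4x - 6
Compute f(3):
f(3) = 2 * 3^2 + 4 * 3 - 6
= 18 + 12 - 6
= 24
Compute f(0):
f(0) = 2 * 0^2 + 4 * 0 - 6
= 0 + 0 - 6
= -6
Net change = 24 - (-6) = 30

30


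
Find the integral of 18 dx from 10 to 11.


The integral of a constant k over [a, b] equals k * (b - a).
integral from 10 to 11 of 18 dx
= 18 * (11 - 10)
= 18 * 1
= 18

18


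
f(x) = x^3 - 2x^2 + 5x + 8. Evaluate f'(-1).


Differentiate f(x) = x^3 - 2x^2 + 5x + 8 term by term:
f'(x) = 3x^2 - 4x + 5
Substitute x = -1:
f'(-1) = 3 * (-1)^2 - 4 * (-1) + 5
= 3 + 4 + 5
= 12

12


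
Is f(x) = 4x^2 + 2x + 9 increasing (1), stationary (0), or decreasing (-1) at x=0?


Compute f'(x) to determine behavior:
f'(x) = 8x + 2
f'(0) = 8 * 0 + 2
= 0 + 2
= 2
Since f'(0) > 0, the function is increasing (1)

1


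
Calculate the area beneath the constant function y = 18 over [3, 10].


The area under a constant function y = 18 is a rectangle.
Width = 10 - 3 = 7
Height = 18
Area = width * height
= 7 * 18
= 126

126


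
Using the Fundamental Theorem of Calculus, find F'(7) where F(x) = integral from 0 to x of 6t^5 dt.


By the Fundamental Theorem of Calculus (Part 1):
If F(x) = integral from 0 to x of f(t) dt, then F'(x) = f(x)
Here f(t) = 6t^5
So F'(x) = 6x^5
Evaluate at x = 7:
F'(7) = 6 * 7^5
= 6 * 16807
= 100842

100842


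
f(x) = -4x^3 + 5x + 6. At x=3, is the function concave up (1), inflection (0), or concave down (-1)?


Concavity is determined by the sign of f''(x).
f(x) = -4x^3 + 5x + 6
f'(x) = -12x^2 + 5
f''(x) = -24x
f''(3) = -24 * 3 + 0
= -72 + 0
= -72
Since f''(3) < 0, the function is concave down (-1)

-1


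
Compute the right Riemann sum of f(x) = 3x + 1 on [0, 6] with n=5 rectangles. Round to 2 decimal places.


Right Riemann sum uses right endpoints of each subinterval.
Interval: [0, 6], n = 5
dx = (6 - 0) / 5 = 6/5
Right endpoints: [6/5, 12/5, 18/5, 24/5, 6]
f values: [23/5, 41/5, 59/5, 77/5, 19]
Sum = dx * (sum of f values)
= 6/5 * 59
= 354/5 = 70.80

70.80


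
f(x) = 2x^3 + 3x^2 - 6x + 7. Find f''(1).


First derivative:
f'(x) = 6x^2 + 6x - 6
Second derivative:
f''(x) = 12x + 6
Substitute x = 1:
f''(1) = 12 * 1 + 6
= 12 + 6
= 18

18


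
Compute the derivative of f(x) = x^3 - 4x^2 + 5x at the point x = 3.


Differentiate f(x) = x^3 - 4x^2 + 5x term by term:
f'(x) = 3x^2 - 8x + 5
Substitute x = 3:
f'(3) = 3 * 3^2 - 8 * 3 + 5
= 27 - 24 + 5
= 8

8


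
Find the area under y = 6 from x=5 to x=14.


The area under a constant function y = 6 is a rectangle.
Width = 14 - 5 = 9
Height = 6
Area = width * height
= 9 * 6
= 54

54


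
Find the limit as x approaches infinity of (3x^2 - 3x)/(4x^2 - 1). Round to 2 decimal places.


For limits at infinity with equal-degree polynomials,
we compare leading coefficients.
Numerator leading term: 3x^2
Denominator leading term: 4x^2
Divide both by x^2:
lim = (3 - 3/x) / (4 - 1/x^2)
As x -> infinity, the 1/x and 1/x^2 terms vanish:
= 3/4 = 0.75

0.75


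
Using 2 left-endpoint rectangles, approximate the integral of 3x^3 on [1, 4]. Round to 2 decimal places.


Left Riemann sum uses left endpoints of each subinterval.
Interval: [1, 4], n = 2
dx = (4 - 1) / 2 = 3/2
Left endpoints: [1, 5/2]
f values: [3, 375/8]
Sum = dx * (sum of f values)
= 3/2 * 399/8
= 1197/16 ≈ 74.81

74.81


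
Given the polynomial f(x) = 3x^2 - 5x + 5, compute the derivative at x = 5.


Differentiate term by term using power and sum rules:
f(x) = 3x^2 - 5x + 5
f'(x) = 6x - 5
Substitute x = 5:
f'(5) = 6 * 5 - 5
= 30 - 5
= 25

25


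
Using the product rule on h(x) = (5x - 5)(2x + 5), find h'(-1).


Let u(x) = 5x - 5 and v(x) = 2x + 5
u'(x) = 5
v'(x) = 2
Product rule: h'(x) = u'(x)*v(x) + u(x)*v'(x)
= 5 * (2x + 5) + (5x - 5) * 2
At x = -1:
u(-1) = 5 * (-1) - 5 = -10
v(-1) = 2 * (-1) + 5 = 3
h'(-1) = 5 * 3 + (-10) * 2
= 15 - 20
= -5

-5


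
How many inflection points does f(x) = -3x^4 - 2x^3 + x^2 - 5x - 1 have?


Inflection points occur where f''(x) = 0 and concavity changes.
f(x) = -3x^4 - 2x^3 + x^2 - 5x - 1
f'(x) = -12x^3 - 6x^2 + 2x - 5
f''(x) = -36x^2 - 12x + 2
This is a quadratic in x. Use the discriminant to count real roots.
Discriminant = (-12)^2 - 4 * (-36) * 2
= 144 - (-288)
= 432
Since discriminant > 0, f''(x) = 0 has 2 distinct real solutions.
A quadratic with two distinct real roots changes sign at each root, so concavity changes at both.
Number of inflection points: 2

2


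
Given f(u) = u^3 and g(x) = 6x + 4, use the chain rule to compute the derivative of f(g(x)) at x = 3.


Using the chain rule: (f(g(x)))' = f'(g(x)) * g'(x)
First, find g(3):
g(3) = 6 * 3 + 4 = 22
Next, f'(u) = 3u^2
And g'(x) = 6
So f'(g(3)) * g'(3)
= 3 * 22^2 * 6
= 3 * 484 * 6
= 8712

8712


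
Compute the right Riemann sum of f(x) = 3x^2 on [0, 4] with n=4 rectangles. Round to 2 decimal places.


Right Riemann sum uses right endpoints of each subinterval.
Interval: [0, 4], n = 4
dx = (4 - 0) / 4 = 1
Right endpoints: [1, 2, 3, 4]
f values: [3, 12, 27, 48]
Sum = dx * (sum of f values)
= 1 * 90
= 90 = 90.00

90.00


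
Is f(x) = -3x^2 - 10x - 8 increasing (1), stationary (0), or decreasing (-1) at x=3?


Compute f'(x) to determine behavior:
f'(x) = -6x - 10
f'(3) = -6 * 3 - 10
= -18 - 10
= -28
Since f'(3) < 0, the function is decreasing (-1)

-1


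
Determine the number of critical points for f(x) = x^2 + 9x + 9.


Find where f'(x) = 0:
f'(x) = 2x + 9
Set f'(x) = 0:
2x + 9 = 0
x = -9 / 2 = -9/2
This is a linear equation in x, so there is exactly one solution.
Number of critical points: 1

1


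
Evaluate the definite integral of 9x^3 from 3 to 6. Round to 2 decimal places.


Find the antiderivative of 9x^3:
F(x) = 9/4 * x^4
Apply the Fundamental Theorem of Calculus:
F(6) - F(3)
= 9/4 * 6^4 - 9/4 * 3^4
= 9/4 * (1296 - 81)
= 9/4 * 1215
= 10935/4 = 2733.75

2733.75


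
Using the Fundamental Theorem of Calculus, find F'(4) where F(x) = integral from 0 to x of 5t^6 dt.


By the Fundamental Theorem of Calculus (Part 1):
If F(x) = integral from 0 to x of f(t) dt, then F'(x) = f(x)
Here f(t) = 5t^6
So F'(x) = 5x^6
Evaluate at x = 4:
F'(4) = 5 * 4^6
= 5 * 4096
= 20480

20480


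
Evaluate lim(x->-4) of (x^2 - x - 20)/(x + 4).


Direct substitution gives 0/0, so we factor the numerator.
Factor: (x^2 - x - 20) = (x + 4)(x - 5)
Cancel the common factor (x + 4):
(x^2 - x - 20)/(x + 4) = (x - 5)
Now substitute x = -4:
= (-4) - (5) = -9

-9


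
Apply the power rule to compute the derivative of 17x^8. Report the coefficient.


We apply the power rule: d/dx [ax^n] = a*n * x^(n-1)
d/dx [17x^8]
= 17 * 8 * x^(8-1)
= 136x^7
The coefficient is 136

136


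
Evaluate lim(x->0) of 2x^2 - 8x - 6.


Since polynomials are continuous, we use direct substitution.
lim(x->0) of 2x^2 - 8x - 6
= 2 * 0^2 - 8 * 0 - 6
= 0 + 0 - 6
= -6

-6


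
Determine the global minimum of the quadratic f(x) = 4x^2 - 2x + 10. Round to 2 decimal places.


For a quadratic f(x) = ax^2 + bx + c with a > 0, the minimum is at the vertex.
Vertex x-coordinate: x = -b/(2a)
x = -(-2) / (2 * 4)
x = 2/8 = 1/4
Substitute back to find the minimum value:
f(1/4) = 4 * (1/4)^2 - 2 * (1/4) + 10
= 1/4 - 1/2 + 10
= 39/4 = 9.75

9.75


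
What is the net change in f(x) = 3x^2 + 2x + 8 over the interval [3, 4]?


Net change = f(b) - f(a)
f(x) = 3x^2 + 2x + 8
Compute f(4):
f(4) = 3 * 4^2 + 2 * 4 + 8
= 48 + 8 + 8
= 64
Compute f(3):
f(3) = 3 * 3^2 + 2 * 3 + 8
= 27 + 6 + 8
= 41
Net change = 64 - 41 = 23

23


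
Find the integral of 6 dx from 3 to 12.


The integral of a constant k over [a, b] equals k * (b - a).
integral from 3 to 12 of 6 dx
= 6 * (12 - 3)
= 6 * 9
= 54

54


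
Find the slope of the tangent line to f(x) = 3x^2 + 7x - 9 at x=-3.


The slope of the tangent line equals f'(x) at the point.
f(x) = 3x^2 + 7x - 9
f'(x) = 6x + 7
At x = -3:
f'(-3) = 6 * (-3) + 7
= -18 + 7
= -11

-11


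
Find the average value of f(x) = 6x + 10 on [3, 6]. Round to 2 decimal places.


Average value = 1/(b-a) * integral from a to b of f(x) dx
First compute the integral of 6x + 10:
F(x) = 3x^2 + 10x
F(6) = 3 * 36 + 10 * 6 = 168
F(3) = 3 * 9 + 10 * 3 = 57
Integral = 168 - 57 = 111
Average = 111 / (6 - 3) = 111 / 3
= 37 = 37.00

37.00


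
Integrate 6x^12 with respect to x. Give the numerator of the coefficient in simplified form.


Apply the power rule for integration:
integral of ax^n dx = a/(n+1) * x^(n+1) + C
integral of 6x^12 dx
= 6/13 * x^13 + C
The coefficient in lowest terms is 6/13, and its numerator is 6

6


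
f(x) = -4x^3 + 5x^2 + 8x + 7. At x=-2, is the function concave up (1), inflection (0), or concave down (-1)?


Concavity is determined by the sign of f''(x).
f(x) = -4x^3 + 5x^2 + 8x + 7
f'(x) = -12x^2 + 10x + 8
f''(x) = -24x + 10
f''(-2) = -24 * (-2) + 10
= 48 + 10
= 58
Since f''(-2) > 0, the function is concave up (1)

1


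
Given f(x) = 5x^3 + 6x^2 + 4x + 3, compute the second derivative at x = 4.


First derivative:
f'(x) = 15x^2 + 12x + 4
Second derivative:
f''(x) = 30x + 12
Substitute x = 4:
f''(4) = 30 * 4 + 12
= 120 + 12
= 132

132


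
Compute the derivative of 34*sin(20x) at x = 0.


Apply the chain rule to differentiate 34*sin(20x):
d/dx [34*sin(20x)]
= 34 * cos(20x) * d/dx(20x)
= 34 * 20 * cos(20x)
= 680 * cos(20x)
Evaluate at x = 0:
= 680 * cos(0)
= 680 * 1
= 680

680


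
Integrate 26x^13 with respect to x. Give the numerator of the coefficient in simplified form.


Apply the power rule for integration:
integral of ax^n dx = a/(n+1) * x^(n+1) + C
integral of 26x^13 dx
= 26/14 * x^14 + C
= 13/7 * x^14 + C
The coefficient in lowest terms is 13/7, and its numerator is 13

13


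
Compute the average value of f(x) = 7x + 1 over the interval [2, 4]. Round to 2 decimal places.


Average value = 1/(b-a) * integral from a to b of f(x) dx
First compute the integral of 7x + 1:
F(x) = (7/2)x^2 + x
F(4) = 7/2 * 16 + 1 * 4 = 60
F(2) = 7/2 * 4 + 1 * 2 = 16
Integral = 60 - 16 = 44
Average = 44 / (4 - 2) = 44 / 2
= 22 = 22.00

22.00


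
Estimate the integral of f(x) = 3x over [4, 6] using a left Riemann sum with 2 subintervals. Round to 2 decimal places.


Left Riemann sum uses left endpoints of each subinterval.
Interval: [4, 6], n = 2
dx = (6 - 4) / 2 = 1
Left endpoints: [4, 5]
f values: [12, 15]
Sum = dx * (sum of f values)
= 1 * 27
= 27 = 27.00

27.00


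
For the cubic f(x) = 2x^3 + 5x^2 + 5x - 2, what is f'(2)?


Differentiate f(x) = 2x^3 + 5x^2 + 5x - 2 term by term:
f'(x) = 6x^2 + 10x + 5
Substitute x = 2:
f'(2) = 6 * 2^2 + 10 * 2 + 5
= 24 + 20 + 5
= 49

49


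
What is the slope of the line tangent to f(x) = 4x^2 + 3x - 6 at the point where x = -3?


The slope of the tangent line equals f'(x) at the point.
f(x) = 4x^2 + 3x - 6
f'(x) = 8x + 3
At x = -3:
f'(-3) = 8 * (-3) + 3
= -24 + 3
= -21

-21


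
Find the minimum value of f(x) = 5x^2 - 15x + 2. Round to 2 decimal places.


For a quadratic f(x) = ax^2 + bx + c with a > 0, the minimum is at the vertex.
Vertex x-coordinate: x = -b/(2a)
x = -(-15) / (2 * 5)
x = 15/10 = 3/2
Substitute back to find the minimum value:
f(3/2) = 5 * (3/2)^2 - 15 * (3/2) + 2
= 45/4 - 45/2 + 2
= -37/4 = -9.25

-9.25


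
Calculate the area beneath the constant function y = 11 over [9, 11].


The area under a constant function y = 11 is a rectangle.
Width = 11 - 9 = 2
Height = 11
Area = width * height
= 2 * 11
= 22

22


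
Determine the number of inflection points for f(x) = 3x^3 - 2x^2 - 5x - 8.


Inflection points occur where f''(x) = 0 and concavity changes.
f(x) = 3x^3 - 2x^2 - 5x - 8
f'(x) = 9x^2 - 4x - 5
f''(x) = 18x - 4
Set f''(x) = 0:
18x - 4 = 0
x = 4 / 18 = 2/9
Since f''(x) is linear (degree 1), it changes sign at this point.
Therefore there is exactly 1 inflection point.

1


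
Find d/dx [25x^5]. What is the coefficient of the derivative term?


We apply the power rule: d/dx [ax^n] = a*n * x^(n-1)
d/dx [25x^5]
= 25 * 5 * x^(5-1)
= 125x^4
The coefficient is 125

125


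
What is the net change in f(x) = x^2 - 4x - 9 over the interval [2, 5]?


Net change = f(b) - f(a)
f(x) = x^2 - 4x - 9
Compute f(5):
f(5) = 1 * 5^2 - 4 * 5 - 9
= 25 - 20 - 9
= -4
Compute f(2):
f(2) = 1 * 2^2 - 4 * 2 - 9
= 4 - 8 - 9
= -13
Net change = -4 - (-13) = 9

9


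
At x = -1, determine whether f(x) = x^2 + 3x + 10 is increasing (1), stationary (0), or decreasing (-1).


Compute f'(x) to determine behavior:
f'(x) = 2x + 3
f'(-1) = 2 * (-1) + 3
= -2 + 3
= 1
Since f'(-1) > 0, the function is increasing (1)

1


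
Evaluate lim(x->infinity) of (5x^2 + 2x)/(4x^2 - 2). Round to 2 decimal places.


For limits at infinity with equal-degree polynomials,
we compare leading coefficients.
Numerator leading term: 5x^2
Denominator leading term: 4x^2
Divide both by x^2:
lim = (5 + 2/x) / (4 - 2/x^2)
As x -> infinity, the 1/x and 1/x^2 terms vanish:
= 5/4 = 1.25

1.25


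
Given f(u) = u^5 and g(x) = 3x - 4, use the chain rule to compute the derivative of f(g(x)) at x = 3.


Using the chain rule: (f(g(x)))' = f'(g(x)) * g'(x)
First, find g(3):
g(3) = 3 * 3 - 4 = 5
Next, f'(u) = 5u^4
And g'(x) = 3
So f'(g(3)) * g'(3)
= 5 * 5^4 * 3
= 5 * 625 * 3
= 9375

9375


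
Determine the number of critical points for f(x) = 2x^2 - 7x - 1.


Find where f'(x) = 0:
f'(x) = 4x - 7
Set f'(x) = 0:
4x - 7 = 0
x = 7 / 4 = 7/4
This is a linear equation in x, so there is exactly one solution.
Number of critical points: 1

1


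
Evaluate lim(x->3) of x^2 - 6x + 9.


Since polynomials are continuous, we use direct substitution.
lim(x->3) of x^2 - 6x + 9
= 1 * 3^2 - 6 * 3 + 9
= 9 - 18 + 9
= 0

0


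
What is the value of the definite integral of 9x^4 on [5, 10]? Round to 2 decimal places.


Find the antiderivative of 9x^4:
F(x) = 9/5 * x^5
Apply the Fundamental Theorem of Calculus:
F(10) - F(5)
= 9/5 * 10^5 - 9/5 * 5^5
= 9/5 * (100000 - 3125)
= 9/5 * 96875
= 174375 = 174375.00

174375.00


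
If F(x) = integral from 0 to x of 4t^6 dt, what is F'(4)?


By the Fundamental Theorem of Calculus (Part 1):
If F(x) = integral from 0 to x of f(t) dt, then F'(x) = f(x)
Here f(t) = 4t^6
So F'(x) = 4x^6
Evaluate at x = 4:
F'(4) = 4 * 4^6
= 4 * 4096
= 16384

16384


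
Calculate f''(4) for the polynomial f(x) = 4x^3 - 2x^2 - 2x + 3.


First derivative:
f'(x) = 12x^2 - 4x - 2
Second derivative:
f''(x) = 24x - 4
Substitute x = 4:
f''(4) = 24 * 4 - 4
= 96 - 4
= 92

92


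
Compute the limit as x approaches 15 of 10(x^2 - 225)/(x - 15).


Direct substitution gives 0/0, so we factor the numerator.
Factor: 10(x^2 - 225) = 10 * (x - 15)(x + 15)
Cancel the common factor (x - 15):
10(x^2 - 225)/(x - 15) = 10 * (x + 15)
Now substitute x = 15:
= 10 * (15 + 15) = 300

300


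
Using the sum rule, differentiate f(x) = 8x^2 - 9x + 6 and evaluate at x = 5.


Differentiate term by term using power and sum rules:
f(x) = 8x^2 - 9x + 6
f'(x) = 16x - 9
Substitute x = 5:
f'(5) = 16 * 5 - 9
= 80 - 9
= 71

71


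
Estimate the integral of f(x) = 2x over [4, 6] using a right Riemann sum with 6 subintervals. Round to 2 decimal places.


Right Riemann sum uses right endpoints of each subinterval.
Interval: [4, 6], n = 6
dx = (6 - 4) / 6 = 1/3
Right endpoints: [13/3, 14/3, 5, 16/3, 17/3, 6]
f values: [26/3, 28/3, 10, 32/3, 34/3, 12]
Sum = dx * (sum of f values)
= 1/3 * 62
= 62/3 ≈ 20.67

20.67


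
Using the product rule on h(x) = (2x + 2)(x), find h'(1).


Let u(x) = 2x + 2 and v(x) = x
u'(x) = 2
v'(x) = 1
Product rule: h'(x) = u'(x)*v(x) + u(x)*v'(x)
= 2 * (x) + (2x + 2) * 1
At x = 1:
u(1) = 2 * 1 + 2 = 4
v(1) = 1 * 1 + 0 = 1
h'(1) = 2 * 1 + 4 * 1
= 2 + 4
= 6

6


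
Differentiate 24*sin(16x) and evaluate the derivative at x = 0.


Apply the chain rule to differentiate 24*sin(16x):
d/dx [24*sin(16x)]
= 24 * cos(16x) * d/dx(16x)
= 24 * 16 * cos(16x)
= 384 * cos(16x)
Evaluate at x = 0:
= 384 * cos(0)
= 384 * 1
= 384

384


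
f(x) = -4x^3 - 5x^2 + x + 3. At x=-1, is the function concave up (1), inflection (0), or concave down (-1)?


Concavity is determined by the sign of f''(x).
f(x) = -4x^3 - 5x^2 + x + 3
f'(x) = -12x^2 - 10x + 1
f''(x) = -24x - 10
f''(-1) = -24 * (-1) - 10
= 24 - 10
= 14
Since f''(-1) > 0, the function is concave up (1)

1


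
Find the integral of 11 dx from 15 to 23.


The integral of a constant k over [a, b] equals k * (b - a).
integral from 15 to 23 of 11 dx
= 11 * (23 - 15)
= 11 * 8
= 88

88


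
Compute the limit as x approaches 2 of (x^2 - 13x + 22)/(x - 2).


Direct substitution gives 0/0, so we factor the numerator.
Factor: (x^2 - 13x + 22) = (x - 2)(x - 11)
Cancel the common factor (x - 2):
(x^2 - 13x + 22)/(x - 2) = (x - 11)
Now substitute x = 2:
= (2) - (11) = -9

-9


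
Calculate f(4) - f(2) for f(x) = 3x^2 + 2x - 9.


Net change = f(b) - f(a)
f(x) = 3x^2 + 2x - 9
Compute f(4):
f(4) = 3 * 4^2 + 2 * 4 - 9
= 48 + 8 - 9
= 47
Compute f(2):
f(2) = 3 * 2^2 + 2 * 2 - 9
= 12 + 4 - 9
= 7
Net change = 47 - 7 = 40

40


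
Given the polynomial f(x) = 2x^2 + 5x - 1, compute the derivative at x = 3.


Differentiate term by term using power and sum rules:
f(x) = 2x^2 + 5x - 1
f'(x) = 4x + 5
Substitute x = 3:
f'(3) = 4 * 3 + 5
= 12 + 5
= 17

17


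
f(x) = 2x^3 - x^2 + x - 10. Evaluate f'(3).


Differentiate f(x) = 2x^3 - x^2 + x - 10 term by term:
f'(x) = 6x^2 - 2x + 1
Substitute x = 3:
f'(3) = 6 * 3^2 - 2 * 3 + 1
= 54 - 6 + 1
= 49

49


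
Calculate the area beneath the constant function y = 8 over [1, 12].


The area under a constant function y = 8 is a rectangle.
Width = 12 - 1 = 11
Height = 8
Area = width * height
= 11 * 8
= 88

88


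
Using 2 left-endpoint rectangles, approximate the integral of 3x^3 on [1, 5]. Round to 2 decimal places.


Left Riemann sum uses left endpoints of each subinterval.
Interval: [1, 5], n = 2
dx = (5 - 1) / 2 = 2
Left endpoints: [1, 3]
f values: [3, 81]
Sum = dx * (sum of f values)
= 2 * 84
= 168 = 168.00

168.00


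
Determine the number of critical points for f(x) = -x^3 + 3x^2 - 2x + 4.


Find where f'(x) = 0:
f(x) = -x^3 + 3x^2 - 2x + 4
f'(x) = -3x^2 + 6x - 2
This is a quadratic in x. Use the discriminant to count real roots.
Discriminant = (6)^2 - 4 * (-3) * (-2)
= 36 - 24
= 12
Since discriminant > 0, f'(x) = 0 has 2 real solutions.
Number of critical points: 2

2


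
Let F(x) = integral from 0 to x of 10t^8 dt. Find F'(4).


By the Fundamental Theorem of Calculus (Part 1):
If F(x) = integral from 0 to x of f(t) dt, then F'(x) = f(x)
Here f(t) = 10t^8
So F'(x) = 10x^8
Evaluate at x = 4:
F'(4) = 10 * 4^8
= 10 * 65536
= 655360

655360


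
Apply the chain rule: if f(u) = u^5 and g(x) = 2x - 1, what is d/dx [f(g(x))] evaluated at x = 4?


Using the chain rule: (f(g(x)))' = f'(g(x)) * g'(x)
First, find g(4):
g(4) = 2 * 4 - 1 = 7
Next, f'(u) = 5u^4
And g'(x) = 2
So f'(g(4)) * g'(4)
= 5 * 7^4 * 2
= 5 * 2401 * 2
= 24010

24010


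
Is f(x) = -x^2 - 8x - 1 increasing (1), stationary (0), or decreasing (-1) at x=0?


Compute f'(x) to determine behavior:
f'(x) = -2x - 8
f'(0) = -2 * 0 - 8
= 0 - 8
= -8
Since f'(0) < 0, the function is decreasing (-1)

-1


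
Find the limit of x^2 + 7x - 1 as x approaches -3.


Since polynomials are continuous, we use direct substitution.
lim(x->-3) of x^2 + 7x - 1
= 1 * (-3)^2 + 7 * (-3) - 1
= 9 - 21 - 1
= -13

-13


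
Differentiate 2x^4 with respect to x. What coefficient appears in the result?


We apply the power rule: d/dx [ax^n] = a*n * x^(n-1)
d/dx [2x^4]
= 2 * 4 * x^(4-1)
= 8x^3
The coefficient is 8

8


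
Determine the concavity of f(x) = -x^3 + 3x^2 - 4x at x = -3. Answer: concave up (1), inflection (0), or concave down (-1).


Concavity is determined by the sign of f''(x).
f(x) = -x^3 + 3x^2 - 4x
f'(x) = -3x^2 + 6x - 4
f''(x) = -6x + 6
f''(-3) = -6 * (-3) + 6
= 18 + 6
= 24
Since f''(-3) > 0, the function is concave up (1)

1


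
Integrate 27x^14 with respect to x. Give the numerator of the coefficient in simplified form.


Apply the power rule for integration:
integral of ax^n dx = a/(n+1) * x^(n+1) + C
integral of 27x^14 dx
= 27/15 * x^15 + C
= 9/5 * x^15 + C
The coefficient in lowest terms is 9/5, and its numerator is 9

9


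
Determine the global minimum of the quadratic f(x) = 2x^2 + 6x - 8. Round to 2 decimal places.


For a quadratic f(x) = ax^2 + bx + c with a > 0, the minimum is at the vertex.
Vertex x-coordinate: x = -b/(2a)
x = -(6) / (2 * 2)
x = -6/4 = -3/2
Substitute back to find the minimum value:
f(-3/2) = 2 * (-3/2)^2 + 6 * (-3/2) - 8
= 9/2 - 9 - 8
= -25/2 = -12.50

-12.50


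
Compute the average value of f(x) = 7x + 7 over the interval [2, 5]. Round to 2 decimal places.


Average value = 1/(b-a) * integral from a to b of f(x) dx
First compute the integral of 7x + 7:
F(x) = (7/2)x^2 + 7x
F(5) = 7/2 * 25 + 7 * 5 = 245/2
F(2) = 7/2 * 4 + 7 * 2 = 28
Integral = 245/2 - 28 = 189/2
Average = (189/2) / (5 - 2) = (189/2) / 3
= 63/2 = 31.50

31.50


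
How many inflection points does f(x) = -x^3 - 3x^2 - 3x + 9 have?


Inflection points occur where f''(x) = 0 and concavity changes.
f(x) = -x^3 - 3x^2 - 3x + 9
f'(x) = -3x^2 - 6x - 3
f''(x) = -6x - 6
Set f''(x) = 0:
-6x - 6 = 0
x = 6 / (-6) = -1
Since f''(x) is linear (degree 1), it changes sign at this point.
Therefore there is exactly 1 inflection point.

1


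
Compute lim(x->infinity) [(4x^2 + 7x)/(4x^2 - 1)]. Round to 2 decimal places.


For limits at infinity with equal-degree polynomials,
we compare leading coefficients.
Numerator leading term: 4x^2
Denominator leading term: 4x^2
Divide both by x^2:
lim = (4 + 7/x) / (4 - 1/x^2)
As x -> infinity, the 1/x and 1/x^2 terms vanish:
= 4/4 = 1 = 1.00

1.00


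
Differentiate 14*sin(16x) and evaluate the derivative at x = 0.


Apply the chain rule to differentiate 14*sin(16x):
d/dx [14*sin(16x)]
= 14 * cos(16x) * d/dx(16x)
= 14 * 16 * cos(16x)
= 224 * cos(16x)
Evaluate at x = 0:
= 224 * cos(0)
= 224 * 1
= 224

224


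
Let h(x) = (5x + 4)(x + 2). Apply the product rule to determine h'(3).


Let u(x) = 5x + 4 and v(x) = x + 2
u'(x) = 5
v'(x) = 1
Product rule: h'(x) = u'(x)*v(x) + u(x)*v'(x)
= 5 * (x + 2) + (5x + 4) * 1
At x = 3:
u(3) = 5 * 3 + 4 = 19
v(3) = 1 * 3 + 2 = 5
h'(3) = 5 * 5 + 19 * 1
= 25 + 19
= 44

44


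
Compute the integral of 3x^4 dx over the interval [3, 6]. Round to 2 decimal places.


Find the antiderivative of 3x^4:
F(x) = 3/5 * x^5
Apply the Fundamental Theorem of Calculus:
F(6) - F(3)
= 3/5 * 6^5 - 3/5 * 3^5
= 3/5 * (7776 - 243)
= 3/5 * 7533
= 22599/5 = 4519.80

4519.80


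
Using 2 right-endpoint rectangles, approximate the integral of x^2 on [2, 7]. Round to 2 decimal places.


Right Riemann sum uses right endpoints of each subinterval.
Interval: [2, 7], n = 2
dx = (7 - 2) / 2 = 5/2
Right endpoints: [9/2, 7]
f values: [81/4, 49]
Sum = dx * (sum of f values)
= 5/2 * 277/4
= 1385/8 ≈ 173.13

173.13


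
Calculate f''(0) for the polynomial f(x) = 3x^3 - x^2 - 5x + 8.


First derivative:
f'(x) = 9x^2 - 2x - 5
Second derivative:
f''(x) = 18x - 2
Substitute x = 0:
f''(0) = 18 * 0 - 2
= 0 - 2
= -2

-2


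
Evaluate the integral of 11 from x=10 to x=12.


The integral of a constant k over [a, b] equals k * (b - a).
integral from 10 to 12 of 11 dx
= 11 * (12 - 10)
= 11 * 2
= 22

22


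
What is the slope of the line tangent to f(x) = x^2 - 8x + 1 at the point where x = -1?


The slope of the tangent line equals f'(x) at the point.
f(x) = x^2 - 8x + 1
f'(x) = 2x - 8
At x = -1:
f'(-1) = 2 * (-1) - 8
= -2 - 8
= -10

-10


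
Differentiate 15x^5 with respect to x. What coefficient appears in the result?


We apply the power rule: d/dx [ax^n] = a*n * x^(n-1)
d/dx [15x^5]
= 15 * 5 * x^(5-1)
= 75x^4
The coefficient is 75

75


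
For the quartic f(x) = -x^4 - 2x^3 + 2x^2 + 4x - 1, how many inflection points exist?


Inflection points occur where f''(x) = 0 and concavity changes.
f(x) = -x^4 - 2x^3 + 2x^2 + 4x - 1
f'(x) = -4x^3 - 6x^2 + 4x + 4
f''(x) = -12x^2 - 12x + 4
This is a quadratic in x. Use the discriminant to count real roots.
Discriminant = (-12)^2 - 4 * (-12) * 4
= 144 - (-192)
= 336
Since discriminant > 0, f''(x) = 0 has 2 distinct real solutions.
A quadratic with two distinct real roots changes sign at each root, so concavity changes at both.
Number of inflection points: 2

2


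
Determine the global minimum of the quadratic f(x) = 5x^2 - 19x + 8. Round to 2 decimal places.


For a quadratic f(x) = ax^2 + bx + c with a > 0, the minimum is at the vertex.
Vertex x-coordinate: x = -b/(2a)
x = -(-19) / (2 * 5)
x = 19/10
Substitute back to find the minimum value:
f(19/10) = 5 * (19/10)^2 - 19 * (19/10) + 8
= 361/20 - 361/10 + 8
= -201/20 = -10.05

-10.05


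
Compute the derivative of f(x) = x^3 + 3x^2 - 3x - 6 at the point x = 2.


Differentiate f(x) = x^3 + 3x^2 - 3x - 6 term by term:
f'(x) = 3x^2 + 6x - 3
Substitute x = 2:
f'(2) = 3 * 2^2 + 6 * 2 - 3
= 12 + 12 - 3
= 21

21


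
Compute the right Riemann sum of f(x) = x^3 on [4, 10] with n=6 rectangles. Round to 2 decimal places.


Right Riemann sum uses right endpoints of each subinterval.
Interval: [4, 10], n = 6
dx = (10 - 4) / 6 = 1
Right endpoints: [5, 6, 7, 8, 9, 10]
f values: [125, 216, 343, 512, 729, 1000]
Sum = dx * (sum of f values)
= 1 * 2925
= 2925 = 2925.00

2925.00


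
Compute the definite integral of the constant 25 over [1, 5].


The integral of a constant k over [a, b] equals k * (b - a).
integral from 1 to 5 of 25 dx
= 25 * (5 - 1)
= 25 * 4
= 100

100


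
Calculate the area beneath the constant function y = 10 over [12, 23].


The area under a constant function y = 10 is a rectangle.
Width = 23 - 12 = 11
Height = 10
Area = width * height
= 11 * 10
= 110

110


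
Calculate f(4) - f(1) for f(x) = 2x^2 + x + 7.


Net change = f(b) - f(a)
f(x) = 2x^2 + x + 7
Compute f(4):
f(4) = 2 * 4^2 + 1 * 4 + 7
= 32 + 4 + 7
= 43
Compute f(1):
f(1) = 2 * 1^2 + 1 * 1 + 7
= 2 + 1 + 7
= 10
Net change = 43 - 10 = 33

33


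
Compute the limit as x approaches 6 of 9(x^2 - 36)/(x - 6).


Direct substitution gives 0/0, so we factor the numerator.
Factor: 9(x^2 - 36) = 9 * (x - 6)(x + 6)
Cancel the common factor (x - 6):
9(x^2 - 36)/(x - 6) = 9 * (x + 6)
Now substitute x = 6:
= 9 * (6 + 6) = 108

108


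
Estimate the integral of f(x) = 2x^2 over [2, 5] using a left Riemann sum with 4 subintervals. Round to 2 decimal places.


Left Riemann sum uses left endpoints of each subinterval.
Interval: [2, 5], n = 4
dx = (5 - 2) / 4 = 3/4
Left endpoints: [2, 11/4, 7/2, 17/4]
f values: [8, 121/8, 49/2, 289/8]
Sum = dx * (sum of f values)
= 3/4 * 335/4
= 1005/16 ≈ 62.81

62.81


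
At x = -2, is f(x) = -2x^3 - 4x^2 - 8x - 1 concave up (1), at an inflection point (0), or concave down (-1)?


Concavity is determined by the sign of f''(x).
f(x) = -2x^3 - 4x^2 - 8x - 1
f'(x) = -6x^2 - 8x - 8
f''(x) = -12x - 8
f''(-2) = -12 * (-2) - 8
= 24 - 8
= 16
Since f''(-2) > 0, the function is concave up (1)

1


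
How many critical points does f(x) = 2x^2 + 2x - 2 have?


Find where f'(x) = 0:
f'(x) = 4x + 2
Set f'(x) = 0:
4x + 2 = 0
x = -2 / 4 = -1/2
This is a linear equation in x, so there is exactly one solution.
Number of critical points: 1

1


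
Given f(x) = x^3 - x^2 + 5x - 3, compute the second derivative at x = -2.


First derivative:
f'(x) = 3x^2 - 2x + 5
Second derivative:
f''(x) = 6x - 2
Substitute x = -2:
f''(-2) = 6 * (-2) - 2
= -12 - 2
= -14

-14


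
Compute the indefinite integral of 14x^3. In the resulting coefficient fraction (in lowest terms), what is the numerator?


Apply the power rule for integration:
integral of ax^n dx = a/(n+1) * x^(n+1) + C
integral of 14x^3 dx
= 14/4 * x^4 + C
= 7/2 * x^4 + C
The coefficient in lowest terms is 7/2, and its numerator is 7

7


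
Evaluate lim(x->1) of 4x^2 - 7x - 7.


Since polynomials are continuous, we use direct substitution.
lim(x->1) of 4x^2 - 7x - 7
= 4 * 1^2 - 7 * 1 - 7
= 4 - 7 - 7
= -10

-10


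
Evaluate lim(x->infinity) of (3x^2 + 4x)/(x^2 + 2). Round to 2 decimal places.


For limits at infinity with equal-degree polynomials,
we compare leading coefficients.
Numerator leading term: 3x^2
Denominator leading term: x^2
Divide both by x^2:
lim = (3 + 4/x) / (1 + 2/x^2)
As x -> infinity, the 1/x and 1/x^2 terms vanish:
= 3/1 = 3 = 3.00

3.00


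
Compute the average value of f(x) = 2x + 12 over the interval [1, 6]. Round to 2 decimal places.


Average value = 1/(b-a) * integral from a to b of f(x) dx
First compute the integral of 2x + 12:
F(x) = x^2 + 12x
F(6) = 1 * 36 + 12 * 6 = 108
F(1) = 1 * 1 + 12 * 1 = 13
Integral = 108 - 13 = 95
Average = 95 / (6 - 1) = 95 / 5
= 19 = 19.00

19.00


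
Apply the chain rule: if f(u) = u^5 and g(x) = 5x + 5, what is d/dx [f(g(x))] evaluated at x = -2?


Using the chain rule: (f(g(x)))' = f'(g(x)) * g'(x)
First, find g(-2):
g(-2) = 5 * (-2) + 5 = -5
Next, f'(u) = 5u^4
And g'(x) = 5
So f'(g(-2)) * g'(-2)
= 5 * (-5)^4 * 5
= 5 * 625 * 5
= 15625

15625


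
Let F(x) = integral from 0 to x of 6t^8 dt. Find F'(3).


By the Fundamental Theorem of Calculus (Part 1):
If F(x) = integral from 0 to x of f(t) dt, then F'(x) = f(x)
Here f(t) = 6t^8
So F'(x) = 6x^8
Evaluate at x = 3:
F'(3) = 6 * 3^8
= 6 * 6561
= 39366

39366


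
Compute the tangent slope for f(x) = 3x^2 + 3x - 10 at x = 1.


The slope of the tangent line equals f'(x) at the point.
f(x) = 3x^2 + 3x - 10
f'(x) = 6x + 3
At x = 1:
f'(1) = 6 * 1 + 3
= 6 + 3
= 9

9


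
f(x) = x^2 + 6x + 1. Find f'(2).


Differentiate term by term using power and sum rules:
f(x) = x^2 + 6x + 1
f'(x) = 2x + 6
Substitute x = 2:
f'(2) = 2 * 2 + 6
= 4 + 6
= 10

10


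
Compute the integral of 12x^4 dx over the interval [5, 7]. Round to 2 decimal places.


Find the antiderivative of 12x^4:
F(x) = 12/5 * x^5
Apply the Fundamental Theorem of Calculus:
F(7) - F(5)
= 12/5 * 7^5 - 12/5 * 5^5
= 12/5 * (16807 - 3125)
= 12/5 * 13682
= 164184/5 = 32836.80

32836.80


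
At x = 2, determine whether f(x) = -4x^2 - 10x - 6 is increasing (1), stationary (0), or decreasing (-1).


Compute f'(x) to determine behavior:
f'(x) = -8x - 10
f'(2) = -8 * 2 - 10
= -16 - 10
= -26
Since f'(2) < 0, the function is decreasing (-1)

-1


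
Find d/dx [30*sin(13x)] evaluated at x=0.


Apply the chain rule to differentiate 30*sin(13x):
d/dx [30*sin(13x)]
= 30 * cos(13x) * d/dx(13x)
= 30 * 13 * cos(13x)
= 390 * cos(13x)
Evaluate at x = 0:
= 390 * cos(0)
= 390 * 1
= 390

390


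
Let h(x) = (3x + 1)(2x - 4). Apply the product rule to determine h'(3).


Let u(x) = 3x + 1 and v(x) = 2x - 4
u'(x) = 3
v'(x) = 2
Product rule: h'(x) = u'(x)*v(x) + u(x)*v'(x)
= 3 * (2x - 4) + (3x + 1) * 2
At x = 3:
u(3) = 3 * 3 + 1 = 10
v(3) = 2 * 3 - 4 = 2
h'(3) = 3 * 2 + 10 * 2
= 6 + 20
= 26

26


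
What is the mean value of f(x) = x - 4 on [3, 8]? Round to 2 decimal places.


Average value = 1/(b-a) * integral from a to b of f(x) dx
First compute the integral of x - 4:
F(x) = (1/2)x^2 - 4x
F(8) = 1/2 * 64 - 4 * 8 = 0
F(3) = 1/2 * 9 - 4 * 3 = -15/2
Integral = 0 - (-15/2) = 15/2
Average = (15/2) / (8 - 3) = (15/2) / 5
= 3/2 = 1.50

1.50


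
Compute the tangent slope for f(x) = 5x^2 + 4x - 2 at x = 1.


The slope of the tangent line equals f'(x) at the point.
f(x) = 5x^2 + 4x - 2
f'(x) = 10x + 4
At x = 1:
f'(1) = 10 * 1 + 4
= 10 + 4
= 14

14


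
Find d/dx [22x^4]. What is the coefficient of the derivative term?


We apply the power rule: d/dx [ax^n] = a*n * x^(n-1)
d/dx [22x^4]
= 22 * 4 * x^(4-1)
= 88x^3
The coefficient is 88

88


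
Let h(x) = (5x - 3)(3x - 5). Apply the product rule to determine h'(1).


Let u(x) = 5x - 3 and v(x) = 3x - 5
u'(x) = 5
v'(x) = 3
Product rule: h'(x) = u'(x)*v(x) + u(x)*v'(x)
= 5 * (3x - 5) + (5x - 3) * 3
At x = 1:
u(1) = 5 * 1 - 3 = 2
v(1) = 3 * 1 - 5 = -2
h'(1) = 5 * (-2) + 2 * 3
= -10 + 6
= -4

-4


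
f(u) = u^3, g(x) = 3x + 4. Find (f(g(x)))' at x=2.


Using the chain rule: (f(g(x)))' = f'(g(x)) * g'(x)
First, find g(2):
g(2) = 3 * 2 + 4 = 10
Next, f'(u) = 3u^2
And g'(x) = 3
So f'(g(2)) * g'(2)
= 3 * 10^2 * 3
= 3 * 100 * 3
= 900

900


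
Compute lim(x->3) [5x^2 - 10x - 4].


Since polynomials are continuous, we use direct substitution.
lim(x->3) of 5x^2 - 10x - 4
= 5 * 3^2 - 10 * 3 - 4
= 45 - 30 - 4
= 11

11


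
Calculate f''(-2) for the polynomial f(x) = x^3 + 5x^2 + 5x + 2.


First derivative:
f'(x) = 3x^2 + 10x + 5
Second derivative:
f''(x) = 6x + 10
Substitute x = -2:
f''(-2) = 6 * (-2) + 10
= -12 + 10
= -2

-2


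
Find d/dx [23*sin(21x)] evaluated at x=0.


Apply the chain rule to differentiate 23*sin(21x):
d/dx [23*sin(21x)]
= 23 * cos(21x) * d/dx(21x)
= 23 * 21 * cos(21x)
= 483 * cos(21x)
Evaluate at x = 0:
= 483 * cos(0)
= 483 * 1
= 483

483


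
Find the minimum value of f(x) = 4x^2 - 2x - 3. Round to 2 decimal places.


For a quadratic f(x) = ax^2 + bx + c with a > 0, the minimum is at the vertex.
Vertex x-coordinate: x = -b/(2a)
x = -(-2) / (2 * 4)
x = 2/8 = 1/4
Substitute back to find the minimum value:
f(1/4) = 4 * (1/4)^2 - 2 * (1/4) - 3
= 1/4 - 1/2 - 3
= -13/4 = -3.25

-3.25


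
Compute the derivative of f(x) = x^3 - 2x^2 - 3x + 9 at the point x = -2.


Differentiate f(x) = x^3 - 2x^2 - 3x + 9 term by term:
f'(x) = 3x^2 - 4x - 3
Substitute x = -2:
f'(-2) = 3 * (-2)^2 - 4 * (-2) - 3
= 12 + 8 - 3
= 17

17


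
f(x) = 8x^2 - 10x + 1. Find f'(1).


Differentiate term by term using power and sum rules:
f(x) = 8x^2 - 10x + 1
f'(x) = 16x - 10
Substitute x = 1:
f'(1) = 16 * 1 - 10
= 16 - 10
= 6

6


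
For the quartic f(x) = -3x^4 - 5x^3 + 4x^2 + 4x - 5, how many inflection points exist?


Inflection points occur where f''(x) = 0 and concavity changes.
f(x) = -3x^4 - 5x^3 + 4x^2 + 4x - 5
f'(x) = -12x^3 - 15x^2 + 8x + 4
f''(x) = -36x^2 - 30x + 8
This is a quadratic in x. Use the discriminant to count real roots.
Discriminant = (-30)^2 - 4 * (-36) * 8
= 900 - (-1152)
= 2052
Since discriminant > 0, f''(x) = 0 has 2 distinct real solutions.
A quadratic with two distinct real roots changes sign at each root, so concavity changes at both.
Number of inflection points: 2

2


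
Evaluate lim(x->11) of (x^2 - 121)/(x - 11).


Direct substitution gives 0/0, so we factor the numerator.
Factor: (x^2 - 121) = (x - 11)(x + 11)
Cancel the common factor (x - 11):
(x^2 - 121)/(x - 11) = (x + 11)
Now substitute x = 11:
= (11 + 11) = 22

22


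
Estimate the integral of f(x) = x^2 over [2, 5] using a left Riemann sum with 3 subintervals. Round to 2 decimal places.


Left Riemann sum uses left endpoints of each subinterval.
Interval: [2, 5], n = 3
dx = (5 - 2) / 3 = 1
Left endpoints: [2, 3, 4]
f values: [4, 9, 16]
Sum = dx * (sum of f values)
= 1 * 29
= 29 = 29.00

29.00


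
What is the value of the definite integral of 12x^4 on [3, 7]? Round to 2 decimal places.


Find the antiderivative of 12x^4:
F(x) = 12/5 * x^5
Apply the Fundamental Theorem of Calculus:
F(7) - F(3)
= 12/5 * 7^5 - 12/5 * 3^5
= 12/5 * (16807 - 243)
= 12/5 * 16564
= 198768/5 = 39753.60

39753.60


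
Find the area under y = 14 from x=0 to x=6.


The area under a constant function y = 14 is a rectangle.
Width = 6 - 0 = 6
Height = 14
Area = width * height
= 6 * 14
= 84

84
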